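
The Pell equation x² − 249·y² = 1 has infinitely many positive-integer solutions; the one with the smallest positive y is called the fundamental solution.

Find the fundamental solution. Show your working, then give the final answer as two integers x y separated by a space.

d=249: √d = [15; 1,3,1,1,5,…,3,1,30] (ℓ=16, even), read p_15/q_15
step 0: (15, 1)  from 15·(1,0) + (0,1)
…
step 2: (63, 4)  from 3·(16,1) + (15,1)
step 3: (79, 5)  from 1·(63,4) + (16,1)
step 4: (142, 9)  from 1·(79,5) + (63,4)
…
step 7: (3582, 227)  from 3·(931,59) + (789,50)
step 8: (36751, 2329)  from 10·(3582,227) + (931,59)
…
step 10: (150586, 9543)  from 1·(113835,7214) + (36751,2329)
…
step 14: (6669699, 422675)  from 3·(1884116,119401) + (1017351,64472)
step 15: (8553815, 542076)  from 1·(6669699,422675) + (1884116,119401)
→ (8553815, 542076).  Check: 8553815²=73167751054225, 249·542076²=73167751054224, difference 1.

8553815 542076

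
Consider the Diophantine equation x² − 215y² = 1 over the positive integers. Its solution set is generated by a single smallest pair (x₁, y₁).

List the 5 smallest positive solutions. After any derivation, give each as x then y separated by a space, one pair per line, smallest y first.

44 3
3871 264
340604 23229
29969281 2043888
2636956124 179838915

[14; 1,1,1,28] for √215; ℓ=4 ⇒ convergent index 3
step 0: (14, 1)  from 14·(1,0) + (0,1)
step 1: (15, 1)  from 1·(14,1) + (1,0)
step 2: (29, 2)  from 1·(15,1) + (14,1)
step 3: (44, 3)  from 1·(29,2) + (15,1)
(x₁, y₁) = (44, 3);  44² − 215·3² = 1 ✓
(x_2, y_2) = (44·44 + 215·3·3, 44·3 + 3·44) = (3871, 264)
(x_3, y_3) = (44·3871 + 215·3·264, 44·264 + 3·3871) = (340604, 23229)
(x_4, y_4) = (44·340604 + 215·3·23229, 44·23229 + 3·340604) = (29969281, 2043888)
(x_5, y_5) = (44·29969281 + 215·3·2043888, 44·2043888 + 3·29969281) = (2636956124, 179838915)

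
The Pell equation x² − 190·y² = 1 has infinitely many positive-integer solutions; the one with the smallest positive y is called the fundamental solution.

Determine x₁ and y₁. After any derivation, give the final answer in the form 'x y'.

[13; 1,3,1,1,1,…,3,1,26] for √190; ℓ=14 ⇒ convergent index 13
k=0  a_k=13  p_k/q_k = 13/1
…
k=2  a_k=3  p_k/q_k = 55/4
…
k=4  a_k=1  p_k/q_k = 124/9
k=5  a_k=1  p_k/q_k = 193/14
…
k=7  a_k=2  p_k/q_k = 1213/88
…
k=9  a_k=1  p_k/q_k = 4149/301
k=10  a_k=1  p_k/q_k = 7085/514
k=11  a_k=1  p_k/q_k = 11234/815
k=12  a_k=3  p_k/q_k = 40787/2959
k=13  a_k=1  p_k/q_k = 52021/3774
fundamental: x₁=52021, y₁=3774  (since 2706184441 − 190·14243076 = 1)

52021 3774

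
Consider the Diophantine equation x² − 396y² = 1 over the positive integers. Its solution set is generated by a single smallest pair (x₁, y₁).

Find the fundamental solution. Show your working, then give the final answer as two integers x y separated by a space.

199 10

d=396: √d = [19; 1,8,1,38] (ℓ=4, even), read p_3/q_3
a_0=19:  p_0=19·1+0=19,  q_0=19·0+1=1
…
a_2=8:  p_2=8·20+19=179,  q_2=8·1+1=9
a_3=1:  p_3=1·179+20=199,  q_3=1·9+1=10
→ (199, 10).  Check: 199²=39601, 396·10²=39600, difference 1.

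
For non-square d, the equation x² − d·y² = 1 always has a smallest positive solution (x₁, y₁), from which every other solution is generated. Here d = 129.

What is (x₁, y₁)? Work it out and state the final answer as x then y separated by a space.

d=129: √d = [11; 2,1,3,1,6,1,3,1,2,22] (ℓ=10, even), read p_9/q_9
i=0: a=11 ⇒ p=11, q=1
…
i=5: a=6 ⇒ p=1079, q=95
…
i=8: a=1 ⇒ p=6031, q=531
i=9: a=2 ⇒ p=16855, q=1484
fundamental: x₁=16855, y₁=1484  (since 284091025 − 129·2202256 = 1)

16855 1484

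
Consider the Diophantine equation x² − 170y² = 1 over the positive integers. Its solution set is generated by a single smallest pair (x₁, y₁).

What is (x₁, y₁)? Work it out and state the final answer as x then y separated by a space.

√170 = [13; 26, …], period ℓ=1 (odd) → k=1
step 0: (13, 1)  from 13·(1,0) + (0,1)
step 1: (339, 26)  from 26·(13,1) + (1,0)
→ (339, 26).  Check: 339²=114921, 170·26²=114920, difference 1.

339 26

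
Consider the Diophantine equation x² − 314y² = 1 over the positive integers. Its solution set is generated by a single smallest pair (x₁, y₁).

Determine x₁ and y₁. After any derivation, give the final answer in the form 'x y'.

392499 22150

d=314: √d = [17; 1,2,1,1,2,1,34] (ℓ=7, odd), read p_13/q_13
k=0  a_k=17  p_k/q_k = 17/1
k=1  a_k=1  p_k/q_k = 18/1
k=2  a_k=2  p_k/q_k = 53/3
k=3  a_k=1  p_k/q_k = 71/4
k=4  a_k=1  p_k/q_k = 124/7
k=5  a_k=2  p_k/q_k = 319/18
k=6  a_k=1  p_k/q_k = 443/25
k=7  a_k=34  p_k/q_k = 15381/868
…
k=10  a_k=1  p_k/q_k = 62853/3547
k=11  a_k=1  p_k/q_k = 109882/6201
k=12  a_k=2  p_k/q_k = 282617/15949
k=13  a_k=1  p_k/q_k = 392499/22150
fundamental: x₁=392499, y₁=22150  (since 154055465001 − 314·490622500 = 1)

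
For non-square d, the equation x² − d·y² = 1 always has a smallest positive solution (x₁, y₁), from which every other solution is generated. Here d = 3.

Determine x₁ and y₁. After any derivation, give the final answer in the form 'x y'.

2 1

√3 → a₀=1, period (1,2); ℓ=2 even so k=1
i=0: a=1 ⇒ p=1, q=1
i=1: a=1 ⇒ p=2, q=1
fundamental: x₁=2, y₁=1  (since 4 − 3·1 = 1)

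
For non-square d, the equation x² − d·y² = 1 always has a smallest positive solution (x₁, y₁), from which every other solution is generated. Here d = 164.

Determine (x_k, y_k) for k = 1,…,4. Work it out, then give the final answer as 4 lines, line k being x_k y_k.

√164 → a₀=12, period (1,4,6,4,1,24); ℓ=6 even so k=5
i=0: a=12 ⇒ p=12, q=1
…
i=2: a=4 ⇒ p=64, q=5
…
i=4: a=4 ⇒ p=1652, q=129
i=5: a=1 ⇒ p=2049, q=160
fundamental: x₁=2049, y₁=160  (since 4198401 − 164·25600 = 1)
(x_2, y_2) = (2049·2049 + 164·160·160, 2049·160 + 160·2049) = (8396801, 655680)
(x_3, y_3) = (2049·8396801 + 164·160·655680, 2049·655680 + 160·8396801) = (34410088449, 2686976480)
(x_4, y_4) = (2049·34410088449 + 164·160·2686976480, 2049·2686976480 + 160·34410088449) = (141012534067201, 11011228959360)

2049 160
8396801 655680
34410088449 2686976480
141012534067201 11011228959360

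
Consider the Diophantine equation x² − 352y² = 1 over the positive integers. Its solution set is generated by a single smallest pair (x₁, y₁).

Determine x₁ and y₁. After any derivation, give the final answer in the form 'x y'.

[18; 1,3,5,9,5,3,1,36] for √352; ℓ=8 ⇒ convergent index 7
k=0  a_k=18  p_k/q_k = 18/1
…
k=6  a_k=3  p_k/q_k = 59118/3151
k=7  a_k=1  p_k/q_k = 77617/4137
→ (77617, 4137).  Check: 77617²=6024398689, 352·4137²=6024398688, difference 1.

77617 4137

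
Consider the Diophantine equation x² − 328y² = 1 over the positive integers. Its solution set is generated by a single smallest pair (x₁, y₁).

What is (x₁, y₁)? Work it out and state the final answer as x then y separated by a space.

163 9

√328 → a₀=18, period (9,36); ℓ=2 even so k=1
a_0=18:  p_0=18·1+0=18,  q_0=18·0+1=1
a_1=9:  p_1=9·18+1=163,  q_1=9·1+0=9
(x₁, y₁) = (163, 9);  163² − 328·9² = 1 ✓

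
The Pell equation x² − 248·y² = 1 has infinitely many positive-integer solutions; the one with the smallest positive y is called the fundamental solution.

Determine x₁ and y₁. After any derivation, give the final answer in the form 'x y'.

d=248: √d = [15; 1,2,1,30] (ℓ=4, even), read p_3/q_3
k=0  a_k=15  p_k/q_k = 15/1
k=1  a_k=1  p_k/q_k = 16/1
k=2  a_k=2  p_k/q_k = 47/3
k=3  a_k=1  p_k/q_k = 63/4
→ (63, 4).  Check: 63²=3969, 248·4²=3968, difference 1.

63 4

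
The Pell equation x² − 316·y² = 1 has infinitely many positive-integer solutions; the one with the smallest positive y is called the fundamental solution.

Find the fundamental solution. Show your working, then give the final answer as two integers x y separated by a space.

12799 720

d=316: √d = [17; 1,3,2,8,2,3,1,34] (ℓ=8, even), read p_7/q_7
i=0: a=17 ⇒ p=17, q=1
i=1: a=1 ⇒ p=18, q=1
…
i=4: a=8 ⇒ p=1351, q=76
i=5: a=2 ⇒ p=2862, q=161
i=6: a=3 ⇒ p=9937, q=559
i=7: a=1 ⇒ p=12799, q=720
fundamental: x₁=12799, y₁=720  (since 163814401 − 316·518400 = 1)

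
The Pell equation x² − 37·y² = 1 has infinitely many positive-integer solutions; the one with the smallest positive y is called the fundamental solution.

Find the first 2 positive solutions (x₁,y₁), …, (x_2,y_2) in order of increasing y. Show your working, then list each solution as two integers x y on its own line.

√37 = [6; 12, …], period ℓ=1 (odd) → k=1
step 0: (6, 1)  from 6·(1,0) + (0,1)
step 1: (73, 12)  from 12·(6,1) + (1,0)
→ (73, 12).  Check: 73²=5329, 37·12²=5328, difference 1.
(73+12√37)^2 = 10657 + 1752√37

73 12
10657 1752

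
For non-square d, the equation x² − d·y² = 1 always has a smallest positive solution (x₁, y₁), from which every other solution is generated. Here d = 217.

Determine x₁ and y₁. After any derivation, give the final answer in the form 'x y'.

[14; 1,2,1,2,1,…,2,1,28] for √217; ℓ=16 ⇒ convergent index 15
k=0  a_k=14  p_k/q_k = 14/1
k=1  a_k=1  p_k/q_k = 15/1
k=2  a_k=2  p_k/q_k = 44/3
k=3  a_k=1  p_k/q_k = 59/4
…
k=5  a_k=1  p_k/q_k = 221/15
k=6  a_k=1  p_k/q_k = 383/26
k=7  a_k=9  p_k/q_k = 3668/249
k=8  a_k=4  p_k/q_k = 15055/1022
…
k=10  a_k=1  p_k/q_k = 154218/10469
k=11  a_k=1  p_k/q_k = 293381/19916
…
k=14  a_k=2  p_k/q_k = 2809702/190735
k=15  a_k=1  p_k/q_k = 3844063/260952
→ (3844063, 260952).  Check: 3844063²=14776820347969, 217·260952²=14776820347968, difference 1.

3844063 260952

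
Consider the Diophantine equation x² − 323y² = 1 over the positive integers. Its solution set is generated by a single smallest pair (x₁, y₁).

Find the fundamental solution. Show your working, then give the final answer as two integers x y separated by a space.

18 1

d=323: √d = [17; 1,34] (ℓ=2, even), read p_1/q_1
step 0: (17, 1)  from 17·(1,0) + (0,1)
step 1: (18, 1)  from 1·(17,1) + (1,0)
→ (18, 1).  Check: 18²=324, 323·1²=323, difference 1.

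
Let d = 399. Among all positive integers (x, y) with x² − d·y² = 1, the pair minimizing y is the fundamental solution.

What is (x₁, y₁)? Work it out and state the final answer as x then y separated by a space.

d=399: √d = [19; 1,38] (ℓ=2, even), read p_1/q_1
k=0  a_k=19  p_k/q_k = 19/1
k=1  a_k=1  p_k/q_k = 20/1
(x₁, y₁) = (20, 1);  20² − 399·1² = 1 ✓

20 1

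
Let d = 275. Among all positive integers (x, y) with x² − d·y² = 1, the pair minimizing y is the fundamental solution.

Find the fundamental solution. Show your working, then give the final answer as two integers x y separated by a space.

√275 = [16; 1,1,2,1,1,32, …], period ℓ=6 (even) → k=5
k=0  a_k=16  p_k/q_k = 16/1
k=1  a_k=1  p_k/q_k = 17/1
…
k=3  a_k=2  p_k/q_k = 83/5
k=4  a_k=1  p_k/q_k = 116/7
k=5  a_k=1  p_k/q_k = 199/12
(x₁, y₁) = (199, 12);  199² − 275·12² = 1 ✓

199 12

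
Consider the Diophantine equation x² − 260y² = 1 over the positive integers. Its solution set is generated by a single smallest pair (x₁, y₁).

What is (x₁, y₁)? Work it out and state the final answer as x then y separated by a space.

[16; 8,32] for √260; ℓ=2 ⇒ convergent index 1
i=0: a=16 ⇒ p=16, q=1
i=1: a=8 ⇒ p=129, q=8
→ (129, 8).  Check: 129²=16641, 260·8²=16640, difference 1.

129 8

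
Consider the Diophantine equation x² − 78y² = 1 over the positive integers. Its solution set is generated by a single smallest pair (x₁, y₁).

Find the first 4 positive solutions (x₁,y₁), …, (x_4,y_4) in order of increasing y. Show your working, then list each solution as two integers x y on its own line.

53 6
5617 636
595349 67410
63101377 7144824

√78 → a₀=8, period (1,4,1,16); ℓ=4 even so k=3
step 0: (8, 1)  from 8·(1,0) + (0,1)
step 1: (9, 1)  from 1·(8,1) + (1,0)
step 2: (44, 5)  from 4·(9,1) + (8,1)
step 3: (53, 6)  from 1·(44,5) + (9,1)
→ (53, 6).  Check: 53²=2809, 78·6²=2808, difference 1.
(x_2, y_2) = (53·53 + 78·6·6, 53·6 + 6·53) = (5617, 636)
(x_3, y_3) = (53·5617 + 78·6·636, 53·636 + 6·5617) = (595349, 67410)
(x_4, y_4) = (53·595349 + 78·6·67410, 53·67410 + 6·595349) = (63101377, 7144824)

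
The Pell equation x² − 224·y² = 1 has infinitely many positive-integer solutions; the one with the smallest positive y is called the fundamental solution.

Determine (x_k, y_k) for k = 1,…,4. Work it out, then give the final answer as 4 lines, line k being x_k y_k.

[14; 1,28] for √224; ℓ=2 ⇒ convergent index 1
i=0: a=14 ⇒ p=14, q=1
i=1: a=1 ⇒ p=15, q=1
fundamental: x₁=15, y₁=1  (since 225 − 224·1 = 1)
k=2:  x_2 = 15·15+224·1·1 = 449,  y_2 = 15·1+1·15 = 30
k=3:  x_3 = 15·449+224·1·30 = 13455,  y_3 = 15·30+1·449 = 899
k=4:  x_4 = 15·13455+224·1·899 = 403201,  y_4 = 15·899+1·13455 = 26940

15 1
449 30
13455 899
403201 26940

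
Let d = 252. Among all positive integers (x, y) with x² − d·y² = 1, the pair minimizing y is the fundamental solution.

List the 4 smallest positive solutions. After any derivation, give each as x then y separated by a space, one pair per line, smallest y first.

√252 = [15; 1,6,1,30, …], period ℓ=4 (even) → k=3
a_0=15:  p_0=15·1+0=15,  q_0=15·0+1=1
a_1=1:  p_1=1·15+1=16,  q_1=1·1+0=1
a_2=6:  p_2=6·16+15=111,  q_2=6·1+1=7
a_3=1:  p_3=1·111+16=127,  q_3=1·7+1=8
(x₁, y₁) = (127, 8);  127² − 252·8² = 1 ✓
n=2: (127,8)∘(127,8) = (127·127+252·8·8, 127·8+8·127) = (32257,2032)
n=3: (32257,2032)∘(127,8) = (127·32257+252·8·2032, 127·2032+8·32257) = (8193151,516120)
n=4: (8193151,516120)∘(127,8) = (127·8193151+252·8·516120, 127·516120+8·8193151) = (2081028097,131092448)

127 8
32257 2032
8193151 516120
2081028097 131092448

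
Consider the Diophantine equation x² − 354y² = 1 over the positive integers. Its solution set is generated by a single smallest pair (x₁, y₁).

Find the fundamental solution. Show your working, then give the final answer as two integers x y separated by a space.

258065 13716

√354 = [18; 1,4,2,2,18,2,2,4,1,36, …], period ℓ=10 (even) → k=9
a_0=18:  p_0=18·1+0=18,  q_0=18·0+1=1
…
a_2=4:  p_2=4·19+18=94,  q_2=4·1+1=5
a_3=2:  p_3=2·94+19=207,  q_3=2·5+1=11
a_4=2:  p_4=2·207+94=508,  q_4=2·11+5=27
a_5=18:  p_5=18·508+207=9351,  q_5=18·27+11=497
a_6=2:  p_6=2·9351+508=19210,  q_6=2·497+27=1021
…
a_8=4:  p_8=4·47771+19210=210294,  q_8=4·2539+1021=11177
a_9=1:  p_9=1·210294+47771=258065,  q_9=1·11177+2539=13716
fundamental: x₁=258065, y₁=13716  (since 66597544225 − 354·188128656 = 1)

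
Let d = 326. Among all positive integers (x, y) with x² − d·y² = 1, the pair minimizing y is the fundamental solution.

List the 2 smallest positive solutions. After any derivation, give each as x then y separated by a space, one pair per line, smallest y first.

325 18
211249 11700

[18; 18,36] for √326; ℓ=2 ⇒ convergent index 1
k=0  a_k=18  p_k/q_k = 18/1
k=1  a_k=18  p_k/q_k = 325/18
fundamental: x₁=325, y₁=18  (since 105625 − 326·324 = 1)
(325+18√326)^2 = 211249 + 11700√326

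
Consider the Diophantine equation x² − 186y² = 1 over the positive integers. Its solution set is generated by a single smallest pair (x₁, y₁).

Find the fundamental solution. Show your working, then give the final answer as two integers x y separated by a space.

7501 550

d=186: √d = [13; 1,1,1,3,4,3,1,1,1,26] (ℓ=10, even), read p_9/q_9
i=0: a=13 ⇒ p=13, q=1
i=1: a=1 ⇒ p=14, q=1
i=2: a=1 ⇒ p=27, q=2
i=3: a=1 ⇒ p=41, q=3
i=4: a=3 ⇒ p=150, q=11
i=5: a=4 ⇒ p=641, q=47
i=6: a=3 ⇒ p=2073, q=152
…
i=8: a=1 ⇒ p=4787, q=351
i=9: a=1 ⇒ p=7501, q=550
(x₁, y₁) = (7501, 550);  7501² − 186·550² = 1 ✓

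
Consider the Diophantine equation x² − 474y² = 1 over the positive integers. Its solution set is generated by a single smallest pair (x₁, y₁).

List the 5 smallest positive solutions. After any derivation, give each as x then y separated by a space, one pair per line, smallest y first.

193549 8890
74922430801 3441301220
29002323118011949 1332120819650670
11226741274261267003201 515661305041693754440
4345849093754985611287088749 199611459857697448136564450

√474 = [21; 1,3,2,1,1,…,3,1,42, …], period ℓ=14 (even) → k=13
i=0: a=21 ⇒ p=21, q=1
i=1: a=1 ⇒ p=22, q=1
i=2: a=3 ⇒ p=87, q=4
…
i=4: a=1 ⇒ p=283, q=13
…
i=9: a=1 ⇒ p=10864, q=499
…
i=12: a=3 ⇒ p=149331, q=6859
i=13: a=1 ⇒ p=193549, q=8890
→ (193549, 8890).  Check: 193549²=37461215401, 474·8890²=37461215400, difference 1.
n=2: (193549,8890)∘(193549,8890) = (193549·193549+474·8890·8890, 193549·8890+8890·193549) = (74922430801,3441301220)
n=3: (74922430801,3441301220)∘(193549,8890) = (193549·74922430801+474·8890·3441301220, 193549·3441301220+8890·74922430801) = (29002323118011949,1332120819650670)
n=4: (29002323118011949,1332120819650670)∘(193549,8890) = (193549·29002323118011949+474·8890·1332120819650670, 193549·1332120819650670+8890·29002323118011949) = (11226741274261267003201,515661305041693754440)
n=5: (11226741274261267003201,515661305041693754440)∘(193549,8890) = (193549·11226741274261267003201+474·8890·515661305041693754440, 193549·515661305041693754440+8890·11226741274261267003201) = (4345849093754985611287088749,199611459857697448136564450)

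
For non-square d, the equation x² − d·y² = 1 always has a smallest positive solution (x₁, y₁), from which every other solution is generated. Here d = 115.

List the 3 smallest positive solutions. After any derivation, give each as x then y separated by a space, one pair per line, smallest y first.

1126 105
2535751 236460
5710510126 532507815

[10; 1,2,1,1,1,1,1,2,1,20] for √115; ℓ=10 ⇒ convergent index 9
i=0: a=10 ⇒ p=10, q=1
…
i=2: a=2 ⇒ p=32, q=3
i=3: a=1 ⇒ p=43, q=4
i=4: a=1 ⇒ p=75, q=7
i=5: a=1 ⇒ p=118, q=11
i=6: a=1 ⇒ p=193, q=18
i=7: a=1 ⇒ p=311, q=29
i=8: a=2 ⇒ p=815, q=76
i=9: a=1 ⇒ p=1126, q=105
→ (1126, 105).  Check: 1126²=1267876, 115·105²=1267875, difference 1.
(x_2, y_2) = (1126·1126 + 115·105·105, 1126·105 + 105·1126) = (2535751, 236460)
(x_3, y_3) = (1126·2535751 + 115·105·236460, 1126·236460 + 105·2535751) = (5710510126, 532507815)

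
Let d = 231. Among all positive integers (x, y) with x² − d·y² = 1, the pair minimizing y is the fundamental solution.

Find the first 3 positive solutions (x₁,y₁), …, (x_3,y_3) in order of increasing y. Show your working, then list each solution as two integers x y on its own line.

76 5
11551 760
1755676 115515

d=231: √d = [15; 5,30] (ℓ=2, even), read p_1/q_1
k=0  a_k=15  p_k/q_k = 15/1
k=1  a_k=5  p_k/q_k = 76/5
→ (76, 5).  Check: 76²=5776, 231·5²=5775, difference 1.
(x_2, y_2) = (76·76 + 231·5·5, 76·5 + 5·76) = (11551, 760)
(x_3, y_3) = (76·11551 + 231·5·760, 76·760 + 5·11551) = (1755676, 115515)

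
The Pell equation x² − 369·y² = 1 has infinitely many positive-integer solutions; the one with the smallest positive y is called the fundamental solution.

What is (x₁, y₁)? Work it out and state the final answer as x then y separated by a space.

d=369: √d = [19; 4,1,3,2,7,4,7,2,3,1,4,38] (ℓ=12, even), read p_11/q_11
a_0=19:  p_0=19·1+0=19,  q_0=19·0+1=1
a_1=4:  p_1=4·19+1=77,  q_1=4·1+0=4
…
a_5=7:  p_5=7·826+365=6147,  q_5=7·43+19=320
a_6=4:  p_6=4·6147+826=25414,  q_6=4·320+43=1323
…
a_8=2:  p_8=2·184045+25414=393504,  q_8=2·9581+1323=20485
a_9=3:  p_9=3·393504+184045=1364557,  q_9=3·20485+9581=71036
a_10=1:  p_10=1·1364557+393504=1758061,  q_10=1·71036+20485=91521
a_11=4:  p_11=4·1758061+1364557=8396801,  q_11=4·91521+71036=437120
→ (8396801, 437120).  Check: 8396801²=70506267033601, 369·437120²=70506267033600, difference 1.

8396801 437120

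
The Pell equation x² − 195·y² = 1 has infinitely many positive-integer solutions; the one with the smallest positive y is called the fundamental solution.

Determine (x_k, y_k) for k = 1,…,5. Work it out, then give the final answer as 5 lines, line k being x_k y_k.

14 1
391 28
10934 783
305761 21896
8550374 612305

√195 = [13; 1,26, …], period ℓ=2 (even) → k=1
k=0  a_k=13  p_k/q_k = 13/1
k=1  a_k=1  p_k/q_k = 14/1
(x₁, y₁) = (14, 1);  14² − 195·1² = 1 ✓
k=2:  x_2 = 14·14+195·1·1 = 391,  y_2 = 14·1+1·14 = 28
k=3:  x_3 = 14·391+195·1·28 = 10934,  y_3 = 14·28+1·391 = 783
k=4:  x_4 = 14·10934+195·1·783 = 305761,  y_4 = 14·783+1·10934 = 21896
k=5:  x_5 = 14·305761+195·1·21896 = 8550374,  y_5 = 14·21896+1·305761 = 612305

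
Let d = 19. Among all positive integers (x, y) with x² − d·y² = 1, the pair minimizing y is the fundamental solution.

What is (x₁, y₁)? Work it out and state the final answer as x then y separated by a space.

[4; 2,1,3,1,2,8] for √19; ℓ=6 ⇒ convergent index 5
k=0  a_k=4  p_k/q_k = 4/1
k=1  a_k=2  p_k/q_k = 9/2
k=2  a_k=1  p_k/q_k = 13/3
…
k=4  a_k=1  p_k/q_k = 61/14
k=5  a_k=2  p_k/q_k = 170/39
→ (170, 39).  Check: 170²=28900, 19·39²=28899, difference 1.

170 39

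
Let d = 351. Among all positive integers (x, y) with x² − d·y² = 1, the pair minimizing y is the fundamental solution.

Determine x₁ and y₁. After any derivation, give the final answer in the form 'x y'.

62425 3332

√351 = [18; 1,2,1,3,2,2,2,3,1,2,1,36, …], period ℓ=12 (even) → k=11
k=0  a_k=18  p_k/q_k = 18/1
…
k=3  a_k=1  p_k/q_k = 75/4
k=4  a_k=3  p_k/q_k = 281/15
…
k=7  a_k=2  p_k/q_k = 3747/200
k=8  a_k=3  p_k/q_k = 12796/683
…
k=10  a_k=2  p_k/q_k = 45882/2449
k=11  a_k=1  p_k/q_k = 62425/3332
(x₁, y₁) = (62425, 3332);  62425² − 351·3332² = 1 ✓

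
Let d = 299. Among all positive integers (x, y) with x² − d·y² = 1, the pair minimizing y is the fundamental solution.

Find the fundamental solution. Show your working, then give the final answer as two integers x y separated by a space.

√299 → a₀=17, period (3,2,3,34); ℓ=4 even so k=3
a_0=17:  p_0=17·1+0=17,  q_0=17·0+1=1
…
a_2=2:  p_2=2·52+17=121,  q_2=2·3+1=7
a_3=3:  p_3=3·121+52=415,  q_3=3·7+3=24
→ (415, 24).  Check: 415²=172225, 299·24²=172224, difference 1.

415 24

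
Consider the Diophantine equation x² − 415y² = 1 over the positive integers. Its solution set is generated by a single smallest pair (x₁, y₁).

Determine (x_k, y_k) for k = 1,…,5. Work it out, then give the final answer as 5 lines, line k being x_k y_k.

18412804 903849
678062702284831 33284788965192
24970071273761872339444 1225732590794885332887
919538056459614718055705397121 45138347901436822389057205104
33862548008263614468078655355989935124 1662247105585933832332453329850170345

√415 → a₀=20, period (2,1,2,4,6,…,1,2,40); ℓ=16 even so k=15
k=0  a_k=20  p_k/q_k = 20/1
…
k=3  a_k=2  p_k/q_k = 163/8
…
k=5  a_k=6  p_k/q_k = 4441/218
k=6  a_k=1  p_k/q_k = 5154/253
k=7  a_k=1  p_k/q_k = 9595/471
k=8  a_k=3  p_k/q_k = 33939/1666
k=9  a_k=1  p_k/q_k = 43534/2137
k=10  a_k=1  p_k/q_k = 77473/3803
k=11  a_k=6  p_k/q_k = 508372/24955
…
k=13  a_k=2  p_k/q_k = 4730294/232201
k=14  a_k=1  p_k/q_k = 6841255/335824
k=15  a_k=2  p_k/q_k = 18412804/903849
fundamental: x₁=18412804, y₁=903849  (since 339031351142416 − 415·816943014801 = 1)
(18412804+903849√415)^2 = 678062702284831 + 33284788965192√415
(18412804+903849√415)^3 = 24970071273761872339444 + 1225732590794885332887√415
(18412804+903849√415)^4 = 919538056459614718055705397121 + 45138347901436822389057205104√415
(18412804+903849√415)^5 = 33862548008263614468078655355989935124 + 1662247105585933832332453329850170345√415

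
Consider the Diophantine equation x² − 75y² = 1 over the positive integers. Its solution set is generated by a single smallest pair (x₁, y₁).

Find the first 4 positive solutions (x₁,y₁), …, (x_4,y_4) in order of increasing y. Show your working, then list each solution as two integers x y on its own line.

26 3
1351 156
70226 8109
3650401 421512

[8; 1,1,1,16] for √75; ℓ=4 ⇒ convergent index 3
step 0: (8, 1)  from 8·(1,0) + (0,1)
step 1: (9, 1)  from 1·(8,1) + (1,0)
step 2: (17, 2)  from 1·(9,1) + (8,1)
step 3: (26, 3)  from 1·(17,2) + (9,1)
→ (26, 3).  Check: 26²=676, 75·3²=675, difference 1.
k=2:  x_2 = 26·26+75·3·3 = 1351,  y_2 = 26·3+3·26 = 156
k=3:  x_3 = 26·1351+75·3·156 = 70226,  y_3 = 26·156+3·1351 = 8109
k=4:  x_4 = 26·70226+75·3·8109 = 3650401,  y_4 = 26·8109+3·70226 = 421512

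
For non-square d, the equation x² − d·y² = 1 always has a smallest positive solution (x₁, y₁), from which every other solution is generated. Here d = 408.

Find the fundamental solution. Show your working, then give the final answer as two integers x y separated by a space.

101 5

√408 → a₀=20, period (5,40); ℓ=2 even so k=1
a_0=20:  p_0=20·1+0=20,  q_0=20·0+1=1
a_1=5:  p_1=5·20+1=101,  q_1=5·1+0=5
fundamental: x₁=101, y₁=5  (since 10201 − 408·25 = 1)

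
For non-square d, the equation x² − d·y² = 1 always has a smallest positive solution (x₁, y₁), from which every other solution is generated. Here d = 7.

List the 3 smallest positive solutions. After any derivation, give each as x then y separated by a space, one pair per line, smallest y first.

√7 → a₀=2, period (1,1,1,4); ℓ=4 even so k=3
k=0  a_k=2  p_k/q_k = 2/1
…
k=2  a_k=1  p_k/q_k = 5/2
k=3  a_k=1  p_k/q_k = 8/3
fundamental: x₁=8, y₁=3  (since 64 − 7·9 = 1)
(x_2, y_2) = (8·8 + 7·3·3, 8·3 + 3·8) = (127, 48)
(x_3, y_3) = (8·127 + 7·3·48, 8·48 + 3·127) = (2024, 765)

8 3
127 48
2024 765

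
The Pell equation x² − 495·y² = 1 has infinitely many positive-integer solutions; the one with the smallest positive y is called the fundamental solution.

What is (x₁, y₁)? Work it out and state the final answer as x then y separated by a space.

89 4

[22; 4,44] for √495; ℓ=2 ⇒ convergent index 1
step 0: (22, 1)  from 22·(1,0) + (0,1)
step 1: (89, 4)  from 4·(22,1) + (1,0)
(x₁, y₁) = (89, 4);  89² − 495·4² = 1 ✓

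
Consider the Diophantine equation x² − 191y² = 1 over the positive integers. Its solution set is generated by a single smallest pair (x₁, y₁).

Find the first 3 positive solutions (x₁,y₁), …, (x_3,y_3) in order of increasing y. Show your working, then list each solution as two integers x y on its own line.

8994000 650783
161784071999999 11706284604000
2910171887135973018000 210572647456751349217

√191 = [13; 1,4,1,1,3,…,4,1,26, …], period ℓ=16 (even) → k=15
k=0  a_k=13  p_k/q_k = 13/1
k=1  a_k=1  p_k/q_k = 14/1
k=2  a_k=4  p_k/q_k = 69/5
…
k=4  a_k=1  p_k/q_k = 152/11
k=5  a_k=3  p_k/q_k = 539/39
k=6  a_k=2  p_k/q_k = 1230/89
k=7  a_k=2  p_k/q_k = 2999/217
k=8  a_k=13  p_k/q_k = 40217/2910
k=9  a_k=2  p_k/q_k = 83433/6037
…
k=11  a_k=3  p_k/q_k = 704682/50989
k=12  a_k=1  p_k/q_k = 911765/65973
…
k=14  a_k=4  p_k/q_k = 7377553/533821
k=15  a_k=1  p_k/q_k = 8994000/650783
→ (8994000, 650783).  Check: 8994000²=80892036000000, 191·650783²=80892035999999, difference 1.
(x_2, y_2) = (8994000·8994000 + 191·650783·650783, 8994000·650783 + 650783·8994000) = (161784071999999, 11706284604000)
(x_3, y_3) = (8994000·161784071999999 + 191·650783·11706284604000, 8994000·11706284604000 + 650783·161784071999999) = (2910171887135973018000, 210572647456751349217)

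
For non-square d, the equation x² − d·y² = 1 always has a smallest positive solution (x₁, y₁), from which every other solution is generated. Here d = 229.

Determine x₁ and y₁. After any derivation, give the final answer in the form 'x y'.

√229 = [15; 7,1,1,7,30, …], period ℓ=5 (odd) → k=9
i=0: a=15 ⇒ p=15, q=1
…
i=2: a=1 ⇒ p=121, q=8
…
i=4: a=7 ⇒ p=1710, q=113
…
i=8: a=1 ⇒ p=776325, q=51301
i=9: a=7 ⇒ p=5848201, q=386460
(x₁, y₁) = (5848201, 386460);  5848201² − 229·386460² = 1 ✓

5848201 386460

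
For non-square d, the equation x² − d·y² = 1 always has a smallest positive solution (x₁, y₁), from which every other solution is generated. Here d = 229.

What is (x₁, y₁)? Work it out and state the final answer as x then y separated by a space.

5848201 386460

√229 = [15; 7,1,1,7,30, …], period ℓ=5 (odd) → k=9
step 0: (15, 1)  from 15·(1,0) + (0,1)
…
step 2: (121, 8)  from 1·(106,7) + (15,1)
…
step 5: (51527, 3405)  from 30·(1710,113) + (227,15)
…
step 7: (413926, 27353)  from 1·(362399,23948) + (51527,3405)
step 8: (776325, 51301)  from 1·(413926,27353) + (362399,23948)
step 9: (5848201, 386460)  from 7·(776325,51301) + (413926,27353)
(x₁, y₁) = (5848201, 386460);  5848201² − 229·386460² = 1 ✓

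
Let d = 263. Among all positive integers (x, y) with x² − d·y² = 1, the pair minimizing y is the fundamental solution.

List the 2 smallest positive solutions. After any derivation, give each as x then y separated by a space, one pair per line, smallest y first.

√263 = [16; 4,1,1,1,1,15,1,1,1,1,4,32, …], period ℓ=12 (even) → k=11
i=0: a=16 ⇒ p=16, q=1
…
i=2: a=1 ⇒ p=81, q=5
i=3: a=1 ⇒ p=146, q=9
…
i=5: a=1 ⇒ p=373, q=23
i=6: a=15 ⇒ p=5822, q=359
…
i=9: a=1 ⇒ p=18212, q=1123
i=10: a=1 ⇒ p=30229, q=1864
i=11: a=4 ⇒ p=139128, q=8579
(x₁, y₁) = (139128, 8579);  139128² − 263·8579² = 1 ✓
n=2: (139128,8579)∘(139128,8579) = (139128·139128+263·8579·8579, 139128·8579+8579·139128) = (38713200767,2387158224)

139128 8579
38713200767 2387158224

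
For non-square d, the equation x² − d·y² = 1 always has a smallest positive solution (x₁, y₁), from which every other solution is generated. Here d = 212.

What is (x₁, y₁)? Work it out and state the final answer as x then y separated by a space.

[14; 1,1,3,1,1,…,1,1,28] for √212; ℓ=14 ⇒ convergent index 13
step 0: (14, 1)  from 14·(1,0) + (0,1)
…
step 4: (131, 9)  from 1·(102,7) + (29,2)
step 5: (233, 16)  from 1·(131,9) + (102,7)
…
step 11: (29135, 2001)  from 3·(7979,548) + (5198,357)
step 12: (37114, 2549)  from 1·(29135,2001) + (7979,548)
step 13: (66249, 4550)  from 1·(37114,2549) + (29135,2001)
fundamental: x₁=66249, y₁=4550  (since 4388930001 − 212·20702500 = 1)

66249 4550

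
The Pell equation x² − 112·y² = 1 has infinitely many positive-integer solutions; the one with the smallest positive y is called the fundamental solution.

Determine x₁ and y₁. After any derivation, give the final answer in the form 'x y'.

127 12

√112 → a₀=10, period (1,1,2,1,1,20); ℓ=6 even so k=5
k=0  a_k=10  p_k/q_k = 10/1
…
k=2  a_k=1  p_k/q_k = 21/2
k=3  a_k=2  p_k/q_k = 53/5
k=4  a_k=1  p_k/q_k = 74/7
k=5  a_k=1  p_k/q_k = 127/12
fundamental: x₁=127, y₁=12  (since 16129 − 112·144 = 1)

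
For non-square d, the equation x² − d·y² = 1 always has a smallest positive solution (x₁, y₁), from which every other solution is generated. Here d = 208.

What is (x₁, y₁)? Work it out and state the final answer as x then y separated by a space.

d=208: √d = [14; 2,2,1,2,2,28] (ℓ=6, even), read p_5/q_5
i=0: a=14 ⇒ p=14, q=1
i=1: a=2 ⇒ p=29, q=2
i=2: a=2 ⇒ p=72, q=5
i=3: a=1 ⇒ p=101, q=7
i=4: a=2 ⇒ p=274, q=19
i=5: a=2 ⇒ p=649, q=45
(x₁, y₁) = (649, 45);  649² − 208·45² = 1 ✓

649 45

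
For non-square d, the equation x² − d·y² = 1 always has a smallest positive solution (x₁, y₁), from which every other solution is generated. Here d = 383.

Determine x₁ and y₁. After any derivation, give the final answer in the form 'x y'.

18768 959

√383 = [19; 1,1,3,19,3,1,1,38, …], period ℓ=8 (even) → k=7
step 0: (19, 1)  from 19·(1,0) + (0,1)
step 1: (20, 1)  from 1·(19,1) + (1,0)
step 2: (39, 2)  from 1·(20,1) + (19,1)
step 3: (137, 7)  from 3·(39,2) + (20,1)
step 4: (2642, 135)  from 19·(137,7) + (39,2)
…
step 6: (10705, 547)  from 1·(8063,412) + (2642,135)
step 7: (18768, 959)  from 1·(10705,547) + (8063,412)
→ (18768, 959).  Check: 18768²=352237824, 383·959²=352237823, difference 1.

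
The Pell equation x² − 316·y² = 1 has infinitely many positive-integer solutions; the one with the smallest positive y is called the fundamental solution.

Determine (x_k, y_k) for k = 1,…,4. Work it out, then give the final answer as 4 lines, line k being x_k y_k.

√316 = [17; 1,3,2,8,2,3,1,34, …], period ℓ=8 (even) → k=7
step 0: (17, 1)  from 17·(1,0) + (0,1)
…
step 2: (71, 4)  from 3·(18,1) + (17,1)
step 3: (160, 9)  from 2·(71,4) + (18,1)
step 4: (1351, 76)  from 8·(160,9) + (71,4)
step 5: (2862, 161)  from 2·(1351,76) + (160,9)
step 6: (9937, 559)  from 3·(2862,161) + (1351,76)
step 7: (12799, 720)  from 1·(9937,559) + (2862,161)
→ (12799, 720).  Check: 12799²=163814401, 316·720²=163814400, difference 1.
k=2:  x_2 = 12799·12799+316·720·720 = 327628801,  y_2 = 12799·720+720·12799 = 18430560
k=3:  x_3 = 12799·327628801+316·720·18430560 = 8386642035199,  y_3 = 12799·18430560+720·327628801 = 471785474160
k=4:  x_4 = 12799·8386642035199+316·720·471785474160 = 214681262489395201,  y_4 = 12799·471785474160+720·8386642035199 = 12076764549117120

12799 720
327628801 18430560
8386642035199 471785474160
214681262489395201 12076764549117120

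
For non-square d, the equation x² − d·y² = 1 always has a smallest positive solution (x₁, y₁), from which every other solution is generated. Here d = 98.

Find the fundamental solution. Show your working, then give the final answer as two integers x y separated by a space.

√98 = [9; 1,8,1,18, …], period ℓ=4 (even) → k=3
step 0: (9, 1)  from 9·(1,0) + (0,1)
…
step 2: (89, 9)  from 8·(10,1) + (9,1)
step 3: (99, 10)  from 1·(89,9) + (10,1)
→ (99, 10).  Check: 99²=9801, 98·10²=9800, difference 1.

99 10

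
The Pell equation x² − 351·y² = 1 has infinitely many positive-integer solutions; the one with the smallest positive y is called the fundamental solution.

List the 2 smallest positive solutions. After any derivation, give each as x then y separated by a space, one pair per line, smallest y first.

√351 = [18; 1,2,1,3,2,2,2,3,1,2,1,36, …], period ℓ=12 (even) → k=11
i=0: a=18 ⇒ p=18, q=1
i=1: a=1 ⇒ p=19, q=1
i=2: a=2 ⇒ p=56, q=3
i=3: a=1 ⇒ p=75, q=4
i=4: a=3 ⇒ p=281, q=15
…
i=7: a=2 ⇒ p=3747, q=200
…
i=9: a=1 ⇒ p=16543, q=883
i=10: a=2 ⇒ p=45882, q=2449
i=11: a=1 ⇒ p=62425, q=3332
(x₁, y₁) = (62425, 3332);  62425² − 351·3332² = 1 ✓
(62425+3332√351)^2 = 7793761249 + 416000200√351

62425 3332
7793761249 416000200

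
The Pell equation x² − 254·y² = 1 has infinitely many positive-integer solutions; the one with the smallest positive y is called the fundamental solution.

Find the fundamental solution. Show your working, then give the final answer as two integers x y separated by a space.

[15; 1,14,1,30] for √254; ℓ=4 ⇒ convergent index 3
a_0=15:  p_0=15·1+0=15,  q_0=15·0+1=1
a_1=1:  p_1=1·15+1=16,  q_1=1·1+0=1
a_2=14:  p_2=14·16+15=239,  q_2=14·1+1=15
a_3=1:  p_3=1·239+16=255,  q_3=1·15+1=16
fundamental: x₁=255, y₁=16  (since 65025 − 254·256 = 1)

255 16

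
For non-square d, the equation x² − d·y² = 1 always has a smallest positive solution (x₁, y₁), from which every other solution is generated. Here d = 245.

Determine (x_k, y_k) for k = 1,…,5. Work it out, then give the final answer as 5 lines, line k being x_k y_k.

51841 3312
5374978561 343394784
557288527109761 35603857991376
57780789062419261441 3691479203918451648
5990827771012465337616001 382739946785069045776560

√245 = [15; 1,1,1,7,6,7,1,1,1,30, …], period ℓ=10 (even) → k=9
step 0: (15, 1)  from 15·(1,0) + (0,1)
…
step 5: (2207, 141)  from 6·(360,23) + (47,3)
…
step 7: (18016, 1151)  from 1·(15809,1010) + (2207,141)
step 8: (33825, 2161)  from 1·(18016,1151) + (15809,1010)
step 9: (51841, 3312)  from 1·(33825,2161) + (18016,1151)
fundamental: x₁=51841, y₁=3312  (since 2687489281 − 245·10969344 = 1)
k=2:  x_2 = 51841·51841+245·3312·3312 = 5374978561,  y_2 = 51841·3312+3312·51841 = 343394784
k=3:  x_3 = 51841·5374978561+245·3312·343394784 = 557288527109761,  y_3 = 51841·343394784+3312·5374978561 = 35603857991376
k=4:  x_4 = 51841·557288527109761+245·3312·35603857991376 = 57780789062419261441,  y_4 = 51841·35603857991376+3312·557288527109761 = 3691479203918451648
k=5:  x_5 = 51841·57780789062419261441+245·3312·3691479203918451648 = 5990827771012465337616001,  y_5 = 51841·3691479203918451648+3312·57780789062419261441 = 382739946785069045776560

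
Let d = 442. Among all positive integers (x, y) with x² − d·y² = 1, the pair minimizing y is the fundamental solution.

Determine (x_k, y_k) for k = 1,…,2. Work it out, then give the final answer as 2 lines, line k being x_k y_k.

883 42
1559377 74172

√442 = [21; 42, …], period ℓ=1 (odd) → k=1
a_0=21:  p_0=21·1+0=21,  q_0=21·0+1=1
a_1=42:  p_1=42·21+1=883,  q_1=42·1+0=42
fundamental: x₁=883, y₁=42  (since 779689 − 442·1764 = 1)
n=2: (883,42)∘(883,42) = (883·883+442·42·42, 883·42+42·883) = (1559377,74172)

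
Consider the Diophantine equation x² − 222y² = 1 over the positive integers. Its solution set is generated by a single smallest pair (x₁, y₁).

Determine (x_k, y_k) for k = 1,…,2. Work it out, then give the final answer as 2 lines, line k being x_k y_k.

√222 = [14; 1,8,1,28, …], period ℓ=4 (even) → k=3
a_0=14:  p_0=14·1+0=14,  q_0=14·0+1=1
…
a_2=8:  p_2=8·15+14=134,  q_2=8·1+1=9
a_3=1:  p_3=1·134+15=149,  q_3=1·9+1=10
fundamental: x₁=149, y₁=10  (since 22201 − 222·100 = 1)
(x_2, y_2) = (149·149 + 222·10·10, 149·10 + 10·149) = (44401, 2980)

149 10
44401 2980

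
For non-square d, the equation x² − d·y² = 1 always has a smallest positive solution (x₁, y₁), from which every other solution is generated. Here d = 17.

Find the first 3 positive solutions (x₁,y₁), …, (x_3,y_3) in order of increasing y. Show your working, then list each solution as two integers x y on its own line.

33 8
2177 528
143649 34840

√17 = [4; 8, …], period ℓ=1 (odd) → k=1
step 0: (4, 1)  from 4·(1,0) + (0,1)
step 1: (33, 8)  from 8·(4,1) + (1,0)
→ (33, 8).  Check: 33²=1089, 17·8²=1088, difference 1.
k=2:  x_2 = 33·33+17·8·8 = 2177,  y_2 = 33·8+8·33 = 528
k=3:  x_3 = 33·2177+17·8·528 = 143649,  y_3 = 33·528+8·2177 = 34840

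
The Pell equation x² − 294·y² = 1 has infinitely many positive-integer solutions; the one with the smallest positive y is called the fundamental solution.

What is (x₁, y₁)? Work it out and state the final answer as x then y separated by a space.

4801 280

√294 = [17; 6,1,4,1,6,34, …], period ℓ=6 (even) → k=5
a_0=17:  p_0=17·1+0=17,  q_0=17·0+1=1
…
a_4=1:  p_4=1·583+120=703,  q_4=1·34+7=41
a_5=6:  p_5=6·703+583=4801,  q_5=6·41+34=280
fundamental: x₁=4801, y₁=280  (since 23049601 − 294·78400 = 1)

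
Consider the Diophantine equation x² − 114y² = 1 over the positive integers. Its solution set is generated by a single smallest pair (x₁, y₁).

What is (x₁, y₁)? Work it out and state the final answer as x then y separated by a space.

√114 = [10; 1,2,10,2,1,20, …], period ℓ=6 (even) → k=5
k=0  a_k=10  p_k/q_k = 10/1
…
k=3  a_k=10  p_k/q_k = 331/31
k=4  a_k=2  p_k/q_k = 694/65
k=5  a_k=1  p_k/q_k = 1025/96
→ (1025, 96).  Check: 1025²=1050625, 114·96²=1050624, difference 1.

1025 96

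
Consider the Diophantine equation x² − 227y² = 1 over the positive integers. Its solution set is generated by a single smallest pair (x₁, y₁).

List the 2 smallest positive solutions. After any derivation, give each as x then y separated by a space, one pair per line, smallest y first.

[15; 15,30] for √227; ℓ=2 ⇒ convergent index 1
step 0: (15, 1)  from 15·(1,0) + (0,1)
step 1: (226, 15)  from 15·(15,1) + (1,0)
→ (226, 15).  Check: 226²=51076, 227·15²=51075, difference 1.
(226+15√227)^2 = 102151 + 6780√227

226 15
102151 6780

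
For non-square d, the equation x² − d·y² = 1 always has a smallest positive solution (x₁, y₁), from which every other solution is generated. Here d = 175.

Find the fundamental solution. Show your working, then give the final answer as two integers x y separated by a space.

2024 153

[13; 4,2,1,2,4,26] for √175; ℓ=6 ⇒ convergent index 5
i=0: a=13 ⇒ p=13, q=1
…
i=2: a=2 ⇒ p=119, q=9
…
i=4: a=2 ⇒ p=463, q=35
i=5: a=4 ⇒ p=2024, q=153
→ (2024, 153).  Check: 2024²=4096576, 175·153²=4096575, difference 1.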